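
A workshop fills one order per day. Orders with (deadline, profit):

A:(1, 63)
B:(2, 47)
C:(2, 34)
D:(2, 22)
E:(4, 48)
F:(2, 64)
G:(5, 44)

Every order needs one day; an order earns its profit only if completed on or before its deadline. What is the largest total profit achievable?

219

Take jobs in profit order; each goes to the latest open slot no later than its deadline.
By profit: F(d2,64), A(d1,63), E(d4,48), B(d2,47), G(d5,44), C(d2,34), D(d2,22)
F→slot 2; A→slot 1; E→slot 4; B skipped; G→slot 5; C skipped; D skipped.
Profit = 63 + 64 + 48 + 44 = 219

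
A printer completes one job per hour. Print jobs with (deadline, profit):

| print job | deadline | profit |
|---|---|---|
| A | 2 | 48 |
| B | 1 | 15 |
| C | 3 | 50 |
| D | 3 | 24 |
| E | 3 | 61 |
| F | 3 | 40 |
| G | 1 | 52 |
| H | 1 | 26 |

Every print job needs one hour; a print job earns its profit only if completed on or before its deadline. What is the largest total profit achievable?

163

Take jobs in profit order; each goes to the latest open slot no later than its deadline.
Profit order: E=61 G=52 C=50 A=48 F=40 H=26 D=24 B=15
Assign: E→slot 3, G→slot 1, C→slot 2, A skipped, F skipped, H skipped, D skipped, B skipped.
Slots: [1:G] [2:C] [3:E]
Profit = 52 + 50 + 61 = 163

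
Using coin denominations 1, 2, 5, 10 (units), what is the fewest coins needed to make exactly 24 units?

4

Greedy: take as many of the largest coin as possible, then repeat with the remainder.
24 = 2×10 + 2×2
Total coins = 2 + 2 = 4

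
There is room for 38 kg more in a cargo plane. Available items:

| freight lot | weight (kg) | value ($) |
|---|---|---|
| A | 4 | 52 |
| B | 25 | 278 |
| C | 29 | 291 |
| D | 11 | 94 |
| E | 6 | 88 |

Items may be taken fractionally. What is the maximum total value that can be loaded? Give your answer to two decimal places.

448.10

Greedy by value/weight ratio, highest first.
Ratios (sorted): E 14.67, A 13.00, B 11.12, C 10.03, D 8.55
take E (6 @ 88); take A (4 @ 52); take B (25 @ 278); take 3/29 of C → 30.10. Capacity used 38/38.
Total value = 448.10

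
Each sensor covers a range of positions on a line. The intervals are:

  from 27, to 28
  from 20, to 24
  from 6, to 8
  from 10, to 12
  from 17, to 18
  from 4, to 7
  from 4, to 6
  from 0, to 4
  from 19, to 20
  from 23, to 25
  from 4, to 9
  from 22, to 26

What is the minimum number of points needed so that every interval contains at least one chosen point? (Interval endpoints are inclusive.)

7

Process intervals by earliest right end; each time one isn't hit yet, stab at its right endpoint.
Sorted: [0,4] [4,6] [4,7] [6,8] [4,9] [10,12] [17,18] [19,20] [20,24] [23,25] [22,26] [27,28]
{[0,4],[4,6],[4,7]} hit by 4; {[6,8],[4,9]} hit by 8; {[10,12]} hit by 12; {[17,18]} hit by 18; {[19,20],[20,24]} hit by 20; {[23,25],[22,26]} hit by 25; {[27,28]} hit by 28.
Points: 4, 8, 12, 18, 20, 25, 28 (7 total).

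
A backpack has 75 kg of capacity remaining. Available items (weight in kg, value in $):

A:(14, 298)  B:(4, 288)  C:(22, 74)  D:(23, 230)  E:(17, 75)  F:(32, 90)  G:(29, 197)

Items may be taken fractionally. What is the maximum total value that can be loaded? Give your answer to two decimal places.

1035.06

Greedy by value/weight ratio, highest first.
Order: B (288/4=72.00) > A (298/14=21.29) > D (230/23=10.00) > G (197/29=6.79) > E (75/17=4.41) > C (74/22=3.36) > F (90/32=2.81)
Fill: take B (4 @ 288) → take A (14 @ 298) → take D (23 @ 230) → take G (29 @ 197) → take 5/17 of E → 22.06; 75/75 used.
Total value = 1035.06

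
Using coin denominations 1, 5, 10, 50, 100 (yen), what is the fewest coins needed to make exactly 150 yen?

150 = 1×100 + 1×50
Total coins = 1 + 1 = 2

2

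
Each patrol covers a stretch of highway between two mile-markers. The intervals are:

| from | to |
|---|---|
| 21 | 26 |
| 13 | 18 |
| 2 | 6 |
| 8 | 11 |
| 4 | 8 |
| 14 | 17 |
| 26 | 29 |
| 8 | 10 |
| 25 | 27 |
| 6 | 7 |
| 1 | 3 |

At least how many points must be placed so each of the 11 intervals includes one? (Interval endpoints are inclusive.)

By right end: [1,3]  [2,6]  [6,7]  [4,8]  [8,10]  [8,11]  [14,17]  [13,18]  [21,26]  [25,27]  [26,29]
[1,3] uncovered → point at 3; [6,7] uncovered → point at 7; [8,10] uncovered → point at 10; [14,17] uncovered → point at 17; [21,26] uncovered → point at 26.
Points: 3, 7, 10, 17, 26 (5 total).

5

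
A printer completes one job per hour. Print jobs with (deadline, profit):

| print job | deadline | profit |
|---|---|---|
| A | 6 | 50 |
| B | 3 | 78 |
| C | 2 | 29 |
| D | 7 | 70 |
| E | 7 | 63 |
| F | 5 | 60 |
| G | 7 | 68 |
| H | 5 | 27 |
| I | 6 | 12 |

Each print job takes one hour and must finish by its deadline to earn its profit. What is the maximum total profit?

By profit: B(d3,78), D(d7,70), G(d7,68), E(d7,63), F(d5,60), A(d6,50), C(d2,29), H(d5,27), I(d6,12)
B→slot 3; D→slot 7; G→slot 6; E→slot 5; F→slot 4; A→slot 2; C→slot 1; H skipped; I skipped.
Profit = 29 + 50 + 78 + 60 + 63 + 68 + 70 = 418

418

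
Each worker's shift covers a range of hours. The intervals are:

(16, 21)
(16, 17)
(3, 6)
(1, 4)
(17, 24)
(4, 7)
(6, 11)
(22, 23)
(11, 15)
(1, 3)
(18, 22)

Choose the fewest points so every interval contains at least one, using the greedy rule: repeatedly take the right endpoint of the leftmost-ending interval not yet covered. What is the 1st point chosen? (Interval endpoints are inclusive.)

Process intervals by earliest right end; each time one isn't hit yet, stab at its right endpoint.
Sorted: [1,3] [1,4] [3,6] [4,7] [6,11] [11,15] [16,17] [16,21] [18,22] [22,23] [17,24]
{[1,3],[1,4],[3,6]} hit by 3; {[4,7],[6,11]} hit by 7; {[11,15]} hit by 15; {[16,17],[16,21]} hit by 17; {[18,22],[22,23],[17,24]} hit by 22.
Points: 3, 7, 15, 17, 22 (5 total).

3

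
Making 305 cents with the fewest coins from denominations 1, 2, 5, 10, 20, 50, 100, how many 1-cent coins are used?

0

Greedy: take as many of the largest coin as possible, then repeat with the remainder.
305 − 3×100→5 − 1×5→0
Count of 1: 0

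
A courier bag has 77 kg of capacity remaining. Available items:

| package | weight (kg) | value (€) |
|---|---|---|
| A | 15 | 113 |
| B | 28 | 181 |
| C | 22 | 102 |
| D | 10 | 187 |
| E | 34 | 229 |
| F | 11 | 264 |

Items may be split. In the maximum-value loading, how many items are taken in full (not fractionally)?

4

Sort by value per unit weight and fill in that order.
Order: F (264/11=24.00) > D (187/10=18.70) > A (113/15=7.53) > E (229/34=6.74) > B (181/28=6.46) > C (102/22=4.64)
Fill: take F (11 @ 264) → take D (10 @ 187) → take A (15 @ 113) → take E (34 @ 229) → take 7/28 of B → 45.25; 77/77 used.
4 item(s) taken whole; one partial (take 7/28 of B).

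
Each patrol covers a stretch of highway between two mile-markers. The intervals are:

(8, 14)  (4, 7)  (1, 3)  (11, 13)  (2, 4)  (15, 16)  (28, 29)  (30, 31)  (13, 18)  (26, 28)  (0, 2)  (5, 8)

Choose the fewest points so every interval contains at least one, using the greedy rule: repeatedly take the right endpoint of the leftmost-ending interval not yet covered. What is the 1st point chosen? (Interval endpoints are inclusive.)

2

Sort by right endpoint; whenever an interval is uncovered, place a point at its right end.
Sorted: [0,2] [1,3] [2,4] [4,7] [5,8] [11,13] [8,14] [15,16] [13,18] [26,28] [28,29] [30,31]
{[0,2],[1,3],[2,4]} hit by 2; {[4,7],[5,8]} hit by 7; {[11,13],[8,14]} hit by 13; {[15,16],[13,18]} hit by 16; {[26,28],[28,29]} hit by 28; {[30,31]} hit by 31.
Points: 2, 7, 13, 16, 28, 31 (6 total).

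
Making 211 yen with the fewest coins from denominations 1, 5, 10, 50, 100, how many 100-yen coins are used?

2

Use the largest denomination that fits, subtract, and repeat.
211 = 2×100 + 1×10 + 1×1
Count of 100: 2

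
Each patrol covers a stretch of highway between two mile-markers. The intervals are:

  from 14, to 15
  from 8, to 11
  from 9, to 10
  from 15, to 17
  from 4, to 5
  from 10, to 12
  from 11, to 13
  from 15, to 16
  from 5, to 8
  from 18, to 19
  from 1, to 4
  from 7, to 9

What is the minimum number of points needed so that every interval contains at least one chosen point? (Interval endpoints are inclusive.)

6

By right end: [1,4]  [4,5]  [5,8]  [7,9]  [9,10]  [8,11]  [10,12]  [11,13]  [14,15]  [15,16]  [15,17]  [18,19]
[1,4] uncovered → point at 4; [5,8] uncovered → point at 8; [9,10] uncovered → point at 10; [11,13] uncovered → point at 13; [14,15] uncovered → point at 15; [18,19] uncovered → point at 19.
Points: 4, 8, 10, 13, 15, 19 (6 total).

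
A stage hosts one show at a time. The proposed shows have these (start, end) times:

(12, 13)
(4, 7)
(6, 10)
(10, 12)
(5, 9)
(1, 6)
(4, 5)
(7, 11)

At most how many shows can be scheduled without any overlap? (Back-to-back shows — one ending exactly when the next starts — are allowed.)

Greedy by earliest finish: after sorting by end time, pick each interval compatible with the last pick.
By end time: (4,5), (1,6), (4,7), (5,9), (6,10), (7,11), (10,12), (12,13).
Pick (4,5); next start ≥ 5 → (5,9); next start ≥ 9 → (10,12); next start ≥ 12 → (12,13).
Selected 4 shows.

4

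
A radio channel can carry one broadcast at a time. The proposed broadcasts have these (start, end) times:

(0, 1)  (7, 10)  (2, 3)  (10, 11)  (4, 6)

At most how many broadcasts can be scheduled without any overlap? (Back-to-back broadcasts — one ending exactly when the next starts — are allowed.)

Greedy by earliest finish: after sorting by end time, pick each interval compatible with the last pick.
Sorted by end: (0,1)  (2,3)  (4,6)  (7,10)  (10,11)
take (0,1); take (2,3); take (4,6); take (7,10); take (10,11).
Selected 5 broadcasts.

5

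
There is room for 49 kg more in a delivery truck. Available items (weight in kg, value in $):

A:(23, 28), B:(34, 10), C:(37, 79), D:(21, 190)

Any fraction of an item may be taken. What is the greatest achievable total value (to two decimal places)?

249.78

Sort by value per unit weight and fill in that order.
Ratios (sorted): D 9.05, C 2.14, A 1.22, B 0.29
take D (21 @ 190); take 28/37 of C → 59.78. Capacity used 49/49.
Total value = 249.78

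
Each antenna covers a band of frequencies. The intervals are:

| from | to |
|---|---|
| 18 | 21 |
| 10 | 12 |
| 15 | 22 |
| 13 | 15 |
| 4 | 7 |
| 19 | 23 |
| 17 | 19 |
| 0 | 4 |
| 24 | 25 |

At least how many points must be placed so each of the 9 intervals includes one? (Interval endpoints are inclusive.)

Process intervals by earliest right end; each time one isn't hit yet, stab at its right endpoint.
By right end: [0,4]  [4,7]  [10,12]  [13,15]  [17,19]  [18,21]  [15,22]  [19,23]  [24,25]
[0,4] uncovered → point at 4; [10,12] uncovered → point at 12; [13,15] uncovered → point at 15; [17,19] uncovered → point at 19; [24,25] uncovered → point at 25.
Points: 4, 12, 15, 19, 25 (5 total).

5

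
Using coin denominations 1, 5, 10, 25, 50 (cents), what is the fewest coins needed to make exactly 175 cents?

Use the largest denomination that fits, subtract, and repeat.
175 − 3×50→25 − 1×25→0
Total coins = 3 + 1 = 4

4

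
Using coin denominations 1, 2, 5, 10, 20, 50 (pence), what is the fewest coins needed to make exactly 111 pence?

4

Use the largest denomination that fits, subtract, and repeat.
111 − 2×50→11 − 1×10→1 − 1×1→0
Total coins = 2 + 1 + 1 = 4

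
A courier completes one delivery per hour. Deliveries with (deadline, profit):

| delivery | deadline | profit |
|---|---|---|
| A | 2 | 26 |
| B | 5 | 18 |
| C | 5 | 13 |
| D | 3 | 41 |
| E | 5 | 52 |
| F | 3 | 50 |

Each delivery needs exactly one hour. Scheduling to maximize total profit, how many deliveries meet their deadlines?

5

Take jobs in profit order; each goes to the latest open slot no later than its deadline.
Profit order: E=52 F=50 D=41 A=26 B=18 C=13
Assign: E→slot 5, F→slot 3, D→slot 2, A→slot 1, B→slot 4, C skipped.
Slots: [1:A] [2:D] [3:F] [4:B] [5:E]
5 of 6 scheduled.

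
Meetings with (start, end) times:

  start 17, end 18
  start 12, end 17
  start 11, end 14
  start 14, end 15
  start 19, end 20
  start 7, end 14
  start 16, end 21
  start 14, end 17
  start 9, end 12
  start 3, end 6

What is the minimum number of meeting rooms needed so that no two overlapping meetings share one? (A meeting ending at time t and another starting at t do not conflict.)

Count concurrent intervals with a sweep; the peak is the room count.
Events (time:±→running): 3:+→1 6:-→0 7:+→1 9:+→2 11:+→3 … peak 3.

3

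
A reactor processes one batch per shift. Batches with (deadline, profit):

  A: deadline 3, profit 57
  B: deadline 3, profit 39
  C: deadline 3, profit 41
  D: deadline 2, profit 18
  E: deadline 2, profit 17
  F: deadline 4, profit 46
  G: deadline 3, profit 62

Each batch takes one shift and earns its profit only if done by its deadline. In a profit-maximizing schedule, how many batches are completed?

Take jobs in profit order; each goes to the latest open slot no later than its deadline.
By profit: G(d3,62), A(d3,57), F(d4,46), C(d3,41), B(d3,39), D(d2,18), E(d2,17)
G→slot 3; A→slot 2; F→slot 4; C→slot 1; B skipped; D skipped; E skipped.
4 of 7 scheduled.

4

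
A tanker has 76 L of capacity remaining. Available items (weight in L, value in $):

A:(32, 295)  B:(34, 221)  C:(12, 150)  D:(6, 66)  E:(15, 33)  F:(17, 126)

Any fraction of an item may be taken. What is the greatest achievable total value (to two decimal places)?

Sort by value per unit weight and fill in that order.
Ratios (sorted): C 12.50, D 11.00, A 9.22, F 7.41, B 6.50, E 2.20
take C (12 @ 150); take D (6 @ 66); take A (32 @ 295); take F (17 @ 126); take 9/34 of B → 58.50. Capacity used 76/76.
Total value = 695.50

695.50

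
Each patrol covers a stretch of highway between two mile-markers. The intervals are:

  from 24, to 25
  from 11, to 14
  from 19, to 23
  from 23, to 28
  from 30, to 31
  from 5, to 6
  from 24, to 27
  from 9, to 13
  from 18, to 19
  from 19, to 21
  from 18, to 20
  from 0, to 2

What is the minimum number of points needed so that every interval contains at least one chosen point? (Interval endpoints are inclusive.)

6

Sorted: [0,2] [5,6] [9,13] [11,14] [18,19] [18,20] [19,21] [19,23] [24,25] [24,27] [23,28] [30,31]
{[0,2]} hit by 2; {[5,6]} hit by 6; {[9,13],[11,14]} hit by 13; {[18,19],[18,20],[19,21],[19,23]} hit by 19; {[24,25],[24,27],[23,28]} hit by 25; {[30,31]} hit by 31.
Points: 2, 6, 13, 19, 25, 31 (6 total).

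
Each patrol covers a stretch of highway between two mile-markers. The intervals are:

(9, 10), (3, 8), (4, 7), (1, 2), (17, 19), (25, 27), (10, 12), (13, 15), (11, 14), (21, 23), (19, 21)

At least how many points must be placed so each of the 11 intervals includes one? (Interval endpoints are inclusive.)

Process intervals by earliest right end; each time one isn't hit yet, stab at its right endpoint.
Sorted: [1,2] [4,7] [3,8] [9,10] [10,12] [11,14] [13,15] [17,19] [19,21] [21,23] [25,27]
{[1,2]} hit by 2; {[4,7],[3,8]} hit by 7; {[9,10],[10,12]} hit by 10; {[11,14],[13,15]} hit by 14; {[17,19],[19,21]} hit by 19; {[21,23]} hit by 23; {[25,27]} hit by 27.
Points: 2, 7, 10, 14, 19, 23, 27 (7 total).

7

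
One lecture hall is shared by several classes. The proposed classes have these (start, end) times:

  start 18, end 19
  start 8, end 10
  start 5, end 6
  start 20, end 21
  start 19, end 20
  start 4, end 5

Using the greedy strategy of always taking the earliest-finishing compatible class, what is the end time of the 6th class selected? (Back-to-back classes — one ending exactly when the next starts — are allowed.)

Sort by end time and greedily take each interval whose start is ≥ the last chosen end.
By end time: (4,5), (5,6), (8,10), (18,19), (19,20), (20,21).
Pick (4,5); next start ≥ 5 → (5,6); next start ≥ 6 → (8,10); next start ≥ 10 → (18,19); next start ≥ 19 → (19,20); next start ≥ 20 → (20,21).
Selected: (4,5) (5,6) (8,10) (18,19) (19,20) (20,21)

21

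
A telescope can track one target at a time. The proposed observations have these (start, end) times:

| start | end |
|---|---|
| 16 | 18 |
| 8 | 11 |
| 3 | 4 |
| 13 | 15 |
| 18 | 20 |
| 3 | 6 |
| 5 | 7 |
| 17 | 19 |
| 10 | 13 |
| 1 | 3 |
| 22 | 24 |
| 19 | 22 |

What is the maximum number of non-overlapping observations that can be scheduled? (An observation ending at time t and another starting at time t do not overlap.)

8

By end time: (1,3), (3,4), (3,6), (5,7), (8,11), (10,13), (13,15), (16,18), (17,19), (18,20), (19,22), (22,24).
Pick (1,3); next start ≥ 3 → (3,4); next start ≥ 4 → (5,7); next start ≥ 7 → (8,11); next start ≥ 11 → (13,15); next start ≥ 15 → (16,18); next start ≥ 18 → (18,20); next start ≥ 20 → (22,24).
Selected 8 observations.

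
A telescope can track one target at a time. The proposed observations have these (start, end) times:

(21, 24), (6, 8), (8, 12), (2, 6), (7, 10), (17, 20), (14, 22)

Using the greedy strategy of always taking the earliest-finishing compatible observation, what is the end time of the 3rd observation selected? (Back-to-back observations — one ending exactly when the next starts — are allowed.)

12

Greedy by earliest finish: after sorting by end time, pick each interval compatible with the last pick.
By end time: (2,6), (6,8), (7,10), (8,12), (17,20), (14,22), (21,24).
Pick (2,6); next start ≥ 6 → (6,8); next start ≥ 8 → (8,12); next start ≥ 12 → (17,20); next start ≥ 20 → (21,24).
Selected: (2,6) (6,8) (8,12) (17,20) (21,24)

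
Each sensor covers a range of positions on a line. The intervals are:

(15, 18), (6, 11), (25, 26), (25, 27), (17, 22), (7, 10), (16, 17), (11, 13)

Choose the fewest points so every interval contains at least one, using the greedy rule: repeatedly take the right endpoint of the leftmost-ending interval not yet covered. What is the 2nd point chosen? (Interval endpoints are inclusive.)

13

By right end: [7,10]  [6,11]  [11,13]  [16,17]  [15,18]  [17,22]  [25,26]  [25,27]
[7,10] uncovered → point at 10; [11,13] uncovered → point at 13; [16,17] uncovered → point at 17; [25,26] uncovered → point at 26.
Points: 10, 13, 17, 26 (4 total).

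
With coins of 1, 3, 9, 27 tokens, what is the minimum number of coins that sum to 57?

3

Use the largest denomination that fits, subtract, and repeat.
57 = 2×27 + 1×3
Total coins = 2 + 1 = 3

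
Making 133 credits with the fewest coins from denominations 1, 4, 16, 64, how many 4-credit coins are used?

133 − 2×64→5 − 1×4→1 − 1×1→0
Count of 4: 1

1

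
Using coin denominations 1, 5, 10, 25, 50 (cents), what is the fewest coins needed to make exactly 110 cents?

3

110 − 2×50→10 − 1×10→0
Total coins = 2 + 1 = 3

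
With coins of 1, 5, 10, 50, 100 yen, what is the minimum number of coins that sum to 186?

186 − 1×100→86 − 1×50→36 − 3×10→6 − 1×5→1 − 1×1→0
Total coins = 1 + 1 + 3 + 1 + 1 = 7

7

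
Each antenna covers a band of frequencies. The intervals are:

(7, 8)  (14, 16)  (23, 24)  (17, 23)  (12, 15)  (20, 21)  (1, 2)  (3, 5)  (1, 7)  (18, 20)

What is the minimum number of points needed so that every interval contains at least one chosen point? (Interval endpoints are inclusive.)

Process intervals by earliest right end; each time one isn't hit yet, stab at its right endpoint.
By right end: [1,2]  [3,5]  [1,7]  [7,8]  [12,15]  [14,16]  [18,20]  [20,21]  [17,23]  [23,24]
[1,2] uncovered → point at 2; [3,5] uncovered → point at 5; [7,8] uncovered → point at 8; [12,15] uncovered → point at 15; [18,20] uncovered → point at 20; [23,24] uncovered → point at 24.
Points: 2, 5, 8, 15, 20, 24 (6 total).

6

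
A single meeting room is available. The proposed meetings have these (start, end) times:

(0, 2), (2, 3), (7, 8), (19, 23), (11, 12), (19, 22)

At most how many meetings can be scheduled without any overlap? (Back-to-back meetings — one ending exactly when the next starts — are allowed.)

Sort by end time and greedily take each interval whose start is ≥ the last chosen end.
Sorted by end: (0,2)  (2,3)  (7,8)  (11,12)  (19,22)  (19,23)
take (0,2); take (2,3); take (7,8); take (11,12); take (19,22).
Selected 5 meetings.

5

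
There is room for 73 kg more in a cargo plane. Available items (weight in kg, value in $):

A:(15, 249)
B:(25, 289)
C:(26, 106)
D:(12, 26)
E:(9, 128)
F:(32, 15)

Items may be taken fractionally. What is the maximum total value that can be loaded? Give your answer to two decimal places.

Sort by value per unit weight and fill in that order.
Order: A (249/15=16.60) > E (128/9=14.22) > B (289/25=11.56) > C (106/26=4.08) > D (26/12=2.17) > F (15/32=0.47)
Fill: take A (15 @ 249) → take E (9 @ 128) → take B (25 @ 289) → take 24/26 of C → 97.85; 73/73 used.
Total value = 763.85

763.85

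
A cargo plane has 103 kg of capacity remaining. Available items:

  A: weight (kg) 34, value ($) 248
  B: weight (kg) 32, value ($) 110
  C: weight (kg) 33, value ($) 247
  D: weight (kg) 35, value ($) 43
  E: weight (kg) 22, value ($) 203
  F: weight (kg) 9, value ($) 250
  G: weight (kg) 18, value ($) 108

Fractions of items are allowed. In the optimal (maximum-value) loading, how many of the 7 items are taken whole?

Ratios (sorted): F 27.78, E 9.23, C 7.48, A 7.29, G 6.00, B 3.44, D 1.23
take F (9 @ 250); take E (22 @ 203); take C (33 @ 247); take A (34 @ 248); take 5/18 of G → 30.00. Capacity used 103/103.
4 item(s) taken whole; one partial (take 5/18 of G).

4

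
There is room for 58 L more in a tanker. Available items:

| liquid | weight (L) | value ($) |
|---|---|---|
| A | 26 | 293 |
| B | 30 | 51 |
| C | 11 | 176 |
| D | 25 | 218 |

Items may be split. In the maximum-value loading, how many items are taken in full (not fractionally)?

2

Sort by value per unit weight and fill in that order.
Ratios (sorted): C 16.00, A 11.27, D 8.72, B 1.70
take C (11 @ 176); take A (26 @ 293); take 21/25 of D → 183.12. Capacity used 58/58.
2 item(s) taken whole; one partial (take 21/25 of D).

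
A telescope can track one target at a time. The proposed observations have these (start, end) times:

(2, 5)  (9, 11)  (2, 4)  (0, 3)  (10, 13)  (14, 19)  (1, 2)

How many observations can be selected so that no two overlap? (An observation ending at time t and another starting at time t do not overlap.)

Sorted by end: (1,2)  (0,3)  (2,4)  (2,5)  (9,11)  (10,13)  (14,19)
take (1,2); take (2,4); skip (2,5); take (9,11); take (14,19).
Selected 4 observations.

4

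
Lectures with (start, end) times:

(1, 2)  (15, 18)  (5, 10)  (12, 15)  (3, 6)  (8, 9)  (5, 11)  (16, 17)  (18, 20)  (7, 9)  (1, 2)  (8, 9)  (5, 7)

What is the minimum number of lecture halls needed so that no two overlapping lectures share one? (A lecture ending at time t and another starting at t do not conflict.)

5

starts: [1, 1, 3, 5, 5, 5, 7, 8, 8, 12, 15, 16, 18]
ends:   [2, 2, 6, 7, 9, 9, 9, 10, 11, 15, 17, 18, 20]
s1→1 s1→2 e2→1 e2→0 s3→1 s5→2 s5→3 s5→4 e6→3 e7→2 s7→3 s8→4 s8→5  — peak 5.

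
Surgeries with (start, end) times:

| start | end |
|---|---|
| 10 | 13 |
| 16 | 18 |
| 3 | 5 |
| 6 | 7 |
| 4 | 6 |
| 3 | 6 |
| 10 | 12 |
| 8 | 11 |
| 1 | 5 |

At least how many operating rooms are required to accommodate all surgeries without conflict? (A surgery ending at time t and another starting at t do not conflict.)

Events (time:±→running): 1:+→1 3:+→2 3:+→3 4:+→4 … peak 4.

4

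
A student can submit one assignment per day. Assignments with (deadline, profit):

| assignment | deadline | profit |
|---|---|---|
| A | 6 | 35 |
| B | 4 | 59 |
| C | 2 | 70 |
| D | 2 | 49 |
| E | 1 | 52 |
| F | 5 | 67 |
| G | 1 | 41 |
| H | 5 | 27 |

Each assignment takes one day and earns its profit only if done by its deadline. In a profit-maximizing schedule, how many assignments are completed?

By profit: C(d2,70), F(d5,67), B(d4,59), E(d1,52), D(d2,49), G(d1,41), A(d6,35), H(d5,27)
C→slot 2; F→slot 5; B→slot 4; E→slot 1; D skipped; G skipped; A→slot 6; H→slot 3.
6 of 8 scheduled.

6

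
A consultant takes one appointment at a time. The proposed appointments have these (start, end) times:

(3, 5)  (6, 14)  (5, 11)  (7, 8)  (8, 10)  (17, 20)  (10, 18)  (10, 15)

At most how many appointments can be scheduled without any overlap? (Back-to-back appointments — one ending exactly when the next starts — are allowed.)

5

By end time: (3,5), (7,8), (8,10), (5,11), (6,14), (10,15), (10,18), (17,20).
Pick (3,5); next start ≥ 5 → (7,8); next start ≥ 8 → (8,10); next start ≥ 10 → (10,15); next start ≥ 15 → (17,20).
Selected 5 appointments.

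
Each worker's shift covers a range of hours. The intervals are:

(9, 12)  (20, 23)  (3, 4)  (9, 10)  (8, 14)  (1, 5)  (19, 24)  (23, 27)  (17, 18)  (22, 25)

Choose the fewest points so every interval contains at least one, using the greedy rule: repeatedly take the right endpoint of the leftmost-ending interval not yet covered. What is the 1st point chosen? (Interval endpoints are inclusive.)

4

Sort by right endpoint; whenever an interval is uncovered, place a point at its right end.
By right end: [3,4]  [1,5]  [9,10]  [9,12]  [8,14]  [17,18]  [20,23]  [19,24]  [22,25]  [23,27]
[3,4] uncovered → point at 4; [9,10] uncovered → point at 10; [17,18] uncovered → point at 18; [20,23] uncovered → point at 23.
Points: 4, 10, 18, 23 (4 total).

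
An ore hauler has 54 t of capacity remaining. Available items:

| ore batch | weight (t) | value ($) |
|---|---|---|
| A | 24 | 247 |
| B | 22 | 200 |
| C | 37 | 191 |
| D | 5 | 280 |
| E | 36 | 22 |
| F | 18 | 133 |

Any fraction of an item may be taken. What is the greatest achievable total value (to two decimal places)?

749.17

Greedy by value/weight ratio, highest first.
Ratios (sorted): D 56.00, A 10.29, B 9.09, F 7.39, C 5.16, E 0.61
take D (5 @ 280); take A (24 @ 247); take B (22 @ 200); take 3/18 of F → 22.17. Capacity used 54/54.
Total value = 749.17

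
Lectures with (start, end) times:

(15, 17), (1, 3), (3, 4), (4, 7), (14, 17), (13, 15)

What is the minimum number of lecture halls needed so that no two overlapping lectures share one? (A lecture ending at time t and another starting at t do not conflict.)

2

The answer is the maximum number of intervals overlapping at any instant.
Events (time:±→running): 1:+→1 3:-→0 3:+→1 4:-→0 4:+→1 7:-→0 13:+→1 14:+→2 … peak 2.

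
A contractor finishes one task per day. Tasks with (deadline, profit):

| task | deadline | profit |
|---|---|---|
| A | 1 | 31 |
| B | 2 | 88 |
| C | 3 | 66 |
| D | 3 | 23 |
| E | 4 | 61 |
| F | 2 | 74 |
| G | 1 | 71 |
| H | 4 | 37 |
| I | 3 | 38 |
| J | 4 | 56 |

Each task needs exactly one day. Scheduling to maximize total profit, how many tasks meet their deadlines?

4

Sort by profit descending; place each in the latest free slot ≤ its deadline.
By profit: B(d2,88), F(d2,74), G(d1,71), C(d3,66), E(d4,61), J(d4,56), I(d3,38), H(d4,37), A(d1,31), D(d3,23)
B→slot 2; F→slot 1; G skipped; C→slot 3; E→slot 4; J skipped; I skipped; H skipped; A skipped; D skipped.
4 of 10 scheduled.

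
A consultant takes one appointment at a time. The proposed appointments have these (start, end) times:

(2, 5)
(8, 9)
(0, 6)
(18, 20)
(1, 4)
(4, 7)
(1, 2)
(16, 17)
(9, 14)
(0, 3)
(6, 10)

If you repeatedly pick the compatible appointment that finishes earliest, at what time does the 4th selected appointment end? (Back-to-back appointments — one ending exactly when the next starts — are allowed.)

Order by finish time; keep every interval that doesn't clash with the previous kept one.
By end time: (1,2), (0,3), (1,4), (2,5), (0,6), (4,7), (8,9), (6,10), (9,14), (16,17), (18,20).
Pick (1,2); next start ≥ 2 → (2,5); next start ≥ 5 → (8,9); next start ≥ 9 → (9,14); next start ≥ 14 → (16,17); next start ≥ 17 → (18,20).
Selected: (1,2) (2,5) (8,9) (9,14) (16,17) (18,20)

14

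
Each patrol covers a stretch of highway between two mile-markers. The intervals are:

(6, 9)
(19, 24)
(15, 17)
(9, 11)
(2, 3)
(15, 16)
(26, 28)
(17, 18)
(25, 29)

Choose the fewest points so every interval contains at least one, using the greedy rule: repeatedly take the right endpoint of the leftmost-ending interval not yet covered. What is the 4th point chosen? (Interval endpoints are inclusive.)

18

Process intervals by earliest right end; each time one isn't hit yet, stab at its right endpoint.
By right end: [2,3]  [6,9]  [9,11]  [15,16]  [15,17]  [17,18]  [19,24]  [26,28]  [25,29]
[2,3] uncovered → point at 3; [6,9] uncovered → point at 9; [15,16] uncovered → point at 16; [17,18] uncovered → point at 18; [19,24] uncovered → point at 24; [26,28] uncovered → point at 28.
Points: 3, 9, 16, 18, 24, 28 (6 total).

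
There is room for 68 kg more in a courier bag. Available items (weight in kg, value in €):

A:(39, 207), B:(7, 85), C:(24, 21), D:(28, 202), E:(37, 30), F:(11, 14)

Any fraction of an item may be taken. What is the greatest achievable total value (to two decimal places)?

462.15

Order: B (85/7=12.14) > D (202/28=7.21) > A (207/39=5.31) > F (14/11=1.27) > C (21/24=0.88) > E (30/37=0.81)
Fill: take B (7 @ 85) → take D (28 @ 202) → take 33/39 of A → 175.15; 68/68 used.
Total value = 462.15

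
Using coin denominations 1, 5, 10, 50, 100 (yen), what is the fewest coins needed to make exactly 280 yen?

280 = 2×100 + 1×50 + 3×10
Total coins = 2 + 1 + 3 = 6

6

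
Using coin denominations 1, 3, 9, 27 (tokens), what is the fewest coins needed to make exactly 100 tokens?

6

100 = 3×27 + 2×9 + 1×1
Total coins = 3 + 2 + 1 = 6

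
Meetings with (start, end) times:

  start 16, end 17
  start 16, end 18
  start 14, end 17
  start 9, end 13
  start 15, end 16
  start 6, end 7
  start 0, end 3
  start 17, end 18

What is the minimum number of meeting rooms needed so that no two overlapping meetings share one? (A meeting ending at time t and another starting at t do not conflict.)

3

The answer is the maximum number of intervals overlapping at any instant.
starts: [0, 6, 9, 14, 15, 16, 16, 17]
ends:   [3, 7, 13, 16, 17, 17, 18, 18]
s0→1 e3→0 s6→1 e7→0 s9→1 e13→0 s14→1 s15→2 e16→1 s16→2 s16→3  — peak 3.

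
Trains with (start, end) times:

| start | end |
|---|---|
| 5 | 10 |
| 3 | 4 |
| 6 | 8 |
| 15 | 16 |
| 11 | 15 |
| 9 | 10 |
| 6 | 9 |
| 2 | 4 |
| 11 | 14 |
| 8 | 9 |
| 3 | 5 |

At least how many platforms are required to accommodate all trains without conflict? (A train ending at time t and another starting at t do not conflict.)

Events (time:±→running): 2:+→1 3:+→2 3:+→3 … peak 3.

3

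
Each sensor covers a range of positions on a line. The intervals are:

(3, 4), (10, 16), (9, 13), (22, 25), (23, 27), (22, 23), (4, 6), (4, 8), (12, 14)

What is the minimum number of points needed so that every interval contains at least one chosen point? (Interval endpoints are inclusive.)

Sort by right endpoint; whenever an interval is uncovered, place a point at its right end.
By right end: [3,4]  [4,6]  [4,8]  [9,13]  [12,14]  [10,16]  [22,23]  [22,25]  [23,27]
[3,4] uncovered → point at 4; [9,13] uncovered → point at 13; [22,23] uncovered → point at 23.
Points: 4, 13, 23 (3 total).

3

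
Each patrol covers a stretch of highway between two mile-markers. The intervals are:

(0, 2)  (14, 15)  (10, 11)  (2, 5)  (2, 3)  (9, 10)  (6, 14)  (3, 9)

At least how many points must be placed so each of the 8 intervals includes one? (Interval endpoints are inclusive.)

Process intervals by earliest right end; each time one isn't hit yet, stab at its right endpoint.
By right end: [0,2]  [2,3]  [2,5]  [3,9]  [9,10]  [10,11]  [6,14]  [14,15]
[0,2] uncovered → point at 2; [3,9] uncovered → point at 9; [10,11] uncovered → point at 11; [14,15] uncovered → point at 15.
Points: 2, 9, 11, 15 (4 total).

4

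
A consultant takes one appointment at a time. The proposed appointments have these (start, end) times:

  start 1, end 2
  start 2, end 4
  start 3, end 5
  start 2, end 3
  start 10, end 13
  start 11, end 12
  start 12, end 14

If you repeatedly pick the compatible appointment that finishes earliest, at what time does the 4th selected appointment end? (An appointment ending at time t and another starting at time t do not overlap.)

Order by finish time; keep every interval that doesn't clash with the previous kept one.
Sorted by end: (1,2)  (2,3)  (2,4)  (3,5)  (11,12)  (10,13)  (12,14)
take (1,2); take (2,3); take (3,5); take (11,12); take (12,14).
Selected: (1,2) (2,3) (3,5) (11,12) (12,14)

12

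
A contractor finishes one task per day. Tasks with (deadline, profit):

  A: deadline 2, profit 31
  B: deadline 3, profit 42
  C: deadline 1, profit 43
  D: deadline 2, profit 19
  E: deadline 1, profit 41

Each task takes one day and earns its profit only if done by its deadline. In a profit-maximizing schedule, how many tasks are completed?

3

By profit: C(d1,43), B(d3,42), E(d1,41), A(d2,31), D(d2,19)
C→slot 1; B→slot 3; E skipped; A→slot 2; D skipped.
3 of 5 scheduled.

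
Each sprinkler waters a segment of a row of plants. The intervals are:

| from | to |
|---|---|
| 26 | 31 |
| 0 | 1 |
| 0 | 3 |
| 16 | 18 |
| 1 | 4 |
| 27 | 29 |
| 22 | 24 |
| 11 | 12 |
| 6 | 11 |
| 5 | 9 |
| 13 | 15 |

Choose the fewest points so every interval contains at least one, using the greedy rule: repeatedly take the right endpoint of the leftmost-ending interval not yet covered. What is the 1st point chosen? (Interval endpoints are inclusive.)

1

Sort by right endpoint; whenever an interval is uncovered, place a point at its right end.
By right end: [0,1]  [0,3]  [1,4]  [5,9]  [6,11]  [11,12]  [13,15]  [16,18]  [22,24]  [27,29]  [26,31]
[0,1] uncovered → point at 1; [5,9] uncovered → point at 9; [11,12] uncovered → point at 12; [13,15] uncovered → point at 15; [16,18] uncovered → point at 18; [22,24] uncovered → point at 24; [27,29] uncovered → point at 29.
Points: 1, 9, 12, 15, 18, 24, 29 (7 total).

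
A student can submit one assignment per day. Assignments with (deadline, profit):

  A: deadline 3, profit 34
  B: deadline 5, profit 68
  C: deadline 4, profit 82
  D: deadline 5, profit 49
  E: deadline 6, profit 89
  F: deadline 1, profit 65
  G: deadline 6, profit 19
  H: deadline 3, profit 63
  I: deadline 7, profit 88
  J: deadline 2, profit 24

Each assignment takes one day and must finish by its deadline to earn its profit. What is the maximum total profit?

504

Sort by profit descending; place each in the latest free slot ≤ its deadline.
By profit: E(d6,89), I(d7,88), C(d4,82), B(d5,68), F(d1,65), H(d3,63), D(d5,49), A(d3,34), J(d2,24), G(d6,19)
E→slot 6; I→slot 7; C→slot 4; B→slot 5; F→slot 1; H→slot 3; D→slot 2; A skipped; J skipped; G skipped.
Profit = 65 + 49 + 63 + 82 + 68 + 89 + 88 = 504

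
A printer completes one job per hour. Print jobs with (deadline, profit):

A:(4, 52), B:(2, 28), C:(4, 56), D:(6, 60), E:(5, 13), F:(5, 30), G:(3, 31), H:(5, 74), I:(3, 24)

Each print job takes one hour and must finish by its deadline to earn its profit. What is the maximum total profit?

By profit: H(d5,74), D(d6,60), C(d4,56), A(d4,52), G(d3,31), F(d5,30), B(d2,28), I(d3,24), E(d5,13)
H→slot 5; D→slot 6; C→slot 4; A→slot 3; G→slot 2; F→slot 1; B skipped; I skipped; E skipped.
Profit = 30 + 31 + 52 + 56 + 74 + 60 = 303

303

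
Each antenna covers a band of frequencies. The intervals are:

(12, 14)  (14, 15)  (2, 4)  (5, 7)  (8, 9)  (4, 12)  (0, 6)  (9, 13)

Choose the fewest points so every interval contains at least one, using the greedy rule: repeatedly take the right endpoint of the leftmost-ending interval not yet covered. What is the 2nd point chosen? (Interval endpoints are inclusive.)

Sort by right endpoint; whenever an interval is uncovered, place a point at its right end.
By right end: [2,4]  [0,6]  [5,7]  [8,9]  [4,12]  [9,13]  [12,14]  [14,15]
[2,4] uncovered → point at 4; [5,7] uncovered → point at 7; [8,9] uncovered → point at 9; [12,14] uncovered → point at 14.
Points: 4, 7, 9, 14 (4 total).

7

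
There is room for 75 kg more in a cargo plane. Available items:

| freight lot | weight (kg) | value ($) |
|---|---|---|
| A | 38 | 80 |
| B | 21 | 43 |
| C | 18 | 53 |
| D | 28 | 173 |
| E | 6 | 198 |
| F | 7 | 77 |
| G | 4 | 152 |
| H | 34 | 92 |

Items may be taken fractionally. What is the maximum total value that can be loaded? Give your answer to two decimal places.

685.47

Order: G (152/4=38.00) > E (198/6=33.00) > F (77/7=11.00) > D (173/28=6.18) > C (53/18=2.94) > H (92/34=2.71) > A (80/38=2.11) > B (43/21=2.05)
Fill: take G (4 @ 152) → take E (6 @ 198) → take F (7 @ 77) → take D (28 @ 173) → take C (18 @ 53) → take 12/34 of H → 32.47; 75/75 used.
Total value = 685.47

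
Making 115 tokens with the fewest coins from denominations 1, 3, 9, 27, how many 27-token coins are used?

115 − 4×27→7 − 2×3→1 − 1×1→0
Count of 27: 4

4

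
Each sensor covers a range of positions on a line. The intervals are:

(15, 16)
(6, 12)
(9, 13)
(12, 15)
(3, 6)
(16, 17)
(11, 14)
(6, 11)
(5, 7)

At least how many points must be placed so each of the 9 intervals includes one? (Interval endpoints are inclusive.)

3

Sorted: [3,6] [5,7] [6,11] [6,12] [9,13] [11,14] [12,15] [15,16] [16,17]
{[3,6],[5,7],[6,11],[6,12]} hit by 6; {[9,13],[11,14],[12,15]} hit by 13; {[15,16],[16,17]} hit by 16.
Points: 6, 13, 16 (3 total).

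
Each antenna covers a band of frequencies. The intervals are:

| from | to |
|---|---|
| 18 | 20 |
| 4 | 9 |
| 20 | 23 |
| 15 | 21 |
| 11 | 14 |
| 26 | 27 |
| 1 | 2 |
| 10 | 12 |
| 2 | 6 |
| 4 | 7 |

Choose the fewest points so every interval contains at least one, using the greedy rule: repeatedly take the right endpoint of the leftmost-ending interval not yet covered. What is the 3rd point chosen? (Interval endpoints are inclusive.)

By right end: [1,2]  [2,6]  [4,7]  [4,9]  [10,12]  [11,14]  [18,20]  [15,21]  [20,23]  [26,27]
[1,2] uncovered → point at 2; [4,7] uncovered → point at 7; [10,12] uncovered → point at 12; [18,20] uncovered → point at 20; [26,27] uncovered → point at 27.
Points: 2, 7, 12, 20, 27 (5 total).

12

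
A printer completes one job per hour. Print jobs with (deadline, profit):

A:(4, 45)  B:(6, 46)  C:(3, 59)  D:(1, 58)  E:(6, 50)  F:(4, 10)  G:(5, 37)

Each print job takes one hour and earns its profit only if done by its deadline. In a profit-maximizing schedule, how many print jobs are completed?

6

Take jobs in profit order; each goes to the latest open slot no later than its deadline.
Profit order: C=59 D=58 E=50 B=46 A=45 G=37 F=10
Assign: C→slot 3, D→slot 1, E→slot 6, B→slot 5, A→slot 4, G→slot 2, F skipped.
Slots: [1:D] [2:G] [3:C] [4:A] [5:B] [6:E]
6 of 7 scheduled.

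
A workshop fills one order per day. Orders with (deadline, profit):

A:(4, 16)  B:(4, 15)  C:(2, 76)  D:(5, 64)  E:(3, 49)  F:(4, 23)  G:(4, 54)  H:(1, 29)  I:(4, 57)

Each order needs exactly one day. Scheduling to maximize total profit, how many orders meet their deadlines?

5

Take jobs in profit order; each goes to the latest open slot no later than its deadline.
By profit: C(d2,76), D(d5,64), I(d4,57), G(d4,54), E(d3,49), H(d1,29), F(d4,23), A(d4,16), B(d4,15)
C→slot 2; D→slot 5; I→slot 4; G→slot 3; E→slot 1; H skipped; F skipped; A skipped; B skipped.
5 of 9 scheduled.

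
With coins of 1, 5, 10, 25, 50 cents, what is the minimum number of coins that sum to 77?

77 = 1×50 + 1×25 + 2×1
Total coins = 1 + 1 + 2 = 4

4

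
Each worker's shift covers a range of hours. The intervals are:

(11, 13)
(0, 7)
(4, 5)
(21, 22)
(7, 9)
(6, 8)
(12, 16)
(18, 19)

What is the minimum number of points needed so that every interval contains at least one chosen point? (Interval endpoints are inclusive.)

Sort by right endpoint; whenever an interval is uncovered, place a point at its right end.
By right end: [4,5]  [0,7]  [6,8]  [7,9]  [11,13]  [12,16]  [18,19]  [21,22]
[4,5] uncovered → point at 5; [6,8] uncovered → point at 8; [11,13] uncovered → point at 13; [18,19] uncovered → point at 19; [21,22] uncovered → point at 22.
Points: 5, 8, 13, 19, 22 (5 total).

5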